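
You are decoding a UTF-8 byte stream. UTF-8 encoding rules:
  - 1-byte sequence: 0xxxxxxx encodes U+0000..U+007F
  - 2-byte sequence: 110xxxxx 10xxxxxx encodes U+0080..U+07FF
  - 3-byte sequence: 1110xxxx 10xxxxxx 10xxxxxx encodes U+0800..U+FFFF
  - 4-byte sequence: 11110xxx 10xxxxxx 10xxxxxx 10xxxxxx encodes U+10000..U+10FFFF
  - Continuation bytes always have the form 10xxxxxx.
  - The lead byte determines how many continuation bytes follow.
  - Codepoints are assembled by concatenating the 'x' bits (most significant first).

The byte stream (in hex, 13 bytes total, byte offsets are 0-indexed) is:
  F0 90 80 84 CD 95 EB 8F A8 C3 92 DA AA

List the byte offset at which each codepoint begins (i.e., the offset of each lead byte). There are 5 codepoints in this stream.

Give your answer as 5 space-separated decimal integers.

Answer: 0 4 6 9 11

Derivation:
Byte[0]=F0: 4-byte lead, need 3 cont bytes. acc=0x0
Byte[1]=90: continuation. acc=(acc<<6)|0x10=0x10
Byte[2]=80: continuation. acc=(acc<<6)|0x00=0x400
Byte[3]=84: continuation. acc=(acc<<6)|0x04=0x10004
Completed: cp=U+10004 (starts at byte 0)
Byte[4]=CD: 2-byte lead, need 1 cont bytes. acc=0xD
Byte[5]=95: continuation. acc=(acc<<6)|0x15=0x355
Completed: cp=U+0355 (starts at byte 4)
Byte[6]=EB: 3-byte lead, need 2 cont bytes. acc=0xB
Byte[7]=8F: continuation. acc=(acc<<6)|0x0F=0x2CF
Byte[8]=A8: continuation. acc=(acc<<6)|0x28=0xB3E8
Completed: cp=U+B3E8 (starts at byte 6)
Byte[9]=C3: 2-byte lead, need 1 cont bytes. acc=0x3
Byte[10]=92: continuation. acc=(acc<<6)|0x12=0xD2
Completed: cp=U+00D2 (starts at byte 9)
Byte[11]=DA: 2-byte lead, need 1 cont bytes. acc=0x1A
Byte[12]=AA: continuation. acc=(acc<<6)|0x2A=0x6AA
Completed: cp=U+06AA (starts at byte 11)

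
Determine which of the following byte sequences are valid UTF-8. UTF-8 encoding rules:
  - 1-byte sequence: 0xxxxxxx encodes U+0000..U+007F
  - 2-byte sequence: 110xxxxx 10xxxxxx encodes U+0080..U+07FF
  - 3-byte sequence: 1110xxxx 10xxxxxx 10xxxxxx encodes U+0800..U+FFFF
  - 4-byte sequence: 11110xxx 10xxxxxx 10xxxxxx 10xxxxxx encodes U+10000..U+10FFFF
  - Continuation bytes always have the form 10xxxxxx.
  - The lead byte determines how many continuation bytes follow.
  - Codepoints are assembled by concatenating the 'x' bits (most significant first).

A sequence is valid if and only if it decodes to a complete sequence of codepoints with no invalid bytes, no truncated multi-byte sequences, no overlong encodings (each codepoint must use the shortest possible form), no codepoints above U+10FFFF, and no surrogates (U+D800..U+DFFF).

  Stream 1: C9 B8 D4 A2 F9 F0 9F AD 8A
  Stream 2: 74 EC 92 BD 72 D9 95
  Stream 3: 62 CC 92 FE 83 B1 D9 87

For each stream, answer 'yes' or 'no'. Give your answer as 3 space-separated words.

Answer: no yes no

Derivation:
Stream 1: error at byte offset 4. INVALID
Stream 2: decodes cleanly. VALID
Stream 3: error at byte offset 3. INVALID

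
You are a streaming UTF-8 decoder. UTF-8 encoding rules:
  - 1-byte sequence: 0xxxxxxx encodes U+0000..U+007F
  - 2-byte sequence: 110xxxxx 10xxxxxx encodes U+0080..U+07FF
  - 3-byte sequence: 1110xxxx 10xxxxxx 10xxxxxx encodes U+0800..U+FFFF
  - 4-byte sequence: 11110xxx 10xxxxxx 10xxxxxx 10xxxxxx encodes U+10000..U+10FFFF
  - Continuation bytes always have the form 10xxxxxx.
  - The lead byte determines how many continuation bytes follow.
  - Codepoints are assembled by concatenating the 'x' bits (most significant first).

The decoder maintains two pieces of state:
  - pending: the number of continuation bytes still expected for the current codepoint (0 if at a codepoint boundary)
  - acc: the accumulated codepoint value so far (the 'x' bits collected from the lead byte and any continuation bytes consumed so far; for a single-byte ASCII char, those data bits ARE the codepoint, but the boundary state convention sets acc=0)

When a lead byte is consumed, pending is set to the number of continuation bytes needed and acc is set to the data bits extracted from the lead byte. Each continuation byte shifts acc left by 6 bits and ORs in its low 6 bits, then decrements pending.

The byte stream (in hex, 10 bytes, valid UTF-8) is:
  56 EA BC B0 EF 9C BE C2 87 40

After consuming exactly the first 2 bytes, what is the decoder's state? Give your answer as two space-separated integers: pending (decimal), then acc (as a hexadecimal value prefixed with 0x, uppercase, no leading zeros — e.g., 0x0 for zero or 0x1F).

Answer: 2 0xA

Derivation:
Byte[0]=56: 1-byte. pending=0, acc=0x0
Byte[1]=EA: 3-byte lead. pending=2, acc=0xA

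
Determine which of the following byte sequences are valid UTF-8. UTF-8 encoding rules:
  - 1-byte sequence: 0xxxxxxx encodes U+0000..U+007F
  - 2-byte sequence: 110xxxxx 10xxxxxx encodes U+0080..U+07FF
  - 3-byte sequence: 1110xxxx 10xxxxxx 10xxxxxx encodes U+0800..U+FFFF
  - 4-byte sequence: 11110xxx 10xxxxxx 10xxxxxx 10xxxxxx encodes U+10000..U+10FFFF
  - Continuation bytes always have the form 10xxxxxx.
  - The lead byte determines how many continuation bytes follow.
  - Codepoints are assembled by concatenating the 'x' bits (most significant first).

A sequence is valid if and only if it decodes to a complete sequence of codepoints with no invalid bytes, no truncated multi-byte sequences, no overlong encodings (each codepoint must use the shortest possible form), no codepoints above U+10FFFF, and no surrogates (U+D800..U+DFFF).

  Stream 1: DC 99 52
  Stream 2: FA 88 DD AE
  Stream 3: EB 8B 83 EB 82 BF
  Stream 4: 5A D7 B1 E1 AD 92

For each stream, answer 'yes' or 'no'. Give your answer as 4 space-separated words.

Answer: yes no yes yes

Derivation:
Stream 1: decodes cleanly. VALID
Stream 2: error at byte offset 0. INVALID
Stream 3: decodes cleanly. VALID
Stream 4: decodes cleanly. VALID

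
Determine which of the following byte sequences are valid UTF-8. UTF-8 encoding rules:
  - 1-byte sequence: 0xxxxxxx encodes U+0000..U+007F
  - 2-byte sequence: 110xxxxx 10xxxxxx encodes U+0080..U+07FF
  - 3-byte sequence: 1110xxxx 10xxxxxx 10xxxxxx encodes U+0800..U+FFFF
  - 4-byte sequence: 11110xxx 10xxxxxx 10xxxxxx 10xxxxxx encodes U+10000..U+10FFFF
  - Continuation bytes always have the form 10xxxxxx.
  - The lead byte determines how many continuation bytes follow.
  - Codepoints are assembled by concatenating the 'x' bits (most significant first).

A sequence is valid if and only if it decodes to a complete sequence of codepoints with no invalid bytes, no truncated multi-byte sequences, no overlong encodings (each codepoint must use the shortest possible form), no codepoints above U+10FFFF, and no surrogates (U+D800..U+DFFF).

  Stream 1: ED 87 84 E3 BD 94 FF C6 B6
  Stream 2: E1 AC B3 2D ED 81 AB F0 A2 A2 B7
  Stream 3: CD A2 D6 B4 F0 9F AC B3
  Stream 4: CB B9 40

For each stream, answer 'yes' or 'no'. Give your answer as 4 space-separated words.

Answer: no yes yes yes

Derivation:
Stream 1: error at byte offset 6. INVALID
Stream 2: decodes cleanly. VALID
Stream 3: decodes cleanly. VALID
Stream 4: decodes cleanly. VALID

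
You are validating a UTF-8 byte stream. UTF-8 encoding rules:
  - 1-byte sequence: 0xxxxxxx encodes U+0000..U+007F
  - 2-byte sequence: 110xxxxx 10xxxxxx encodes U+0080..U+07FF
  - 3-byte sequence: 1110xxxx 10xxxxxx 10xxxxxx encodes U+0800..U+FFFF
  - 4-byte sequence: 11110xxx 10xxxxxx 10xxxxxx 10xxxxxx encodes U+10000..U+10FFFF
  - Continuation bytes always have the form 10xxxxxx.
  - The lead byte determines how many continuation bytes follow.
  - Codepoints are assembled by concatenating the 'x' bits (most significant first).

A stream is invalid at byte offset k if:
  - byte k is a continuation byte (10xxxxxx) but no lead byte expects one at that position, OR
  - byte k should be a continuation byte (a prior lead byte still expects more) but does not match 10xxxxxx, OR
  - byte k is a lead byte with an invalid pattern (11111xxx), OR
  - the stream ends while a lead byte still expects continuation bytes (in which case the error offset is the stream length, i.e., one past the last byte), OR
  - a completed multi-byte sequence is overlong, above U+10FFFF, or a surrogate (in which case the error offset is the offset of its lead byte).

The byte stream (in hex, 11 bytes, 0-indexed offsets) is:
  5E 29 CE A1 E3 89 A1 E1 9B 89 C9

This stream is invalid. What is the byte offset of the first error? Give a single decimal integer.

Byte[0]=5E: 1-byte ASCII. cp=U+005E
Byte[1]=29: 1-byte ASCII. cp=U+0029
Byte[2]=CE: 2-byte lead, need 1 cont bytes. acc=0xE
Byte[3]=A1: continuation. acc=(acc<<6)|0x21=0x3A1
Completed: cp=U+03A1 (starts at byte 2)
Byte[4]=E3: 3-byte lead, need 2 cont bytes. acc=0x3
Byte[5]=89: continuation. acc=(acc<<6)|0x09=0xC9
Byte[6]=A1: continuation. acc=(acc<<6)|0x21=0x3261
Completed: cp=U+3261 (starts at byte 4)
Byte[7]=E1: 3-byte lead, need 2 cont bytes. acc=0x1
Byte[8]=9B: continuation. acc=(acc<<6)|0x1B=0x5B
Byte[9]=89: continuation. acc=(acc<<6)|0x09=0x16C9
Completed: cp=U+16C9 (starts at byte 7)
Byte[10]=C9: 2-byte lead, need 1 cont bytes. acc=0x9
Byte[11]: stream ended, expected continuation. INVALID

Answer: 11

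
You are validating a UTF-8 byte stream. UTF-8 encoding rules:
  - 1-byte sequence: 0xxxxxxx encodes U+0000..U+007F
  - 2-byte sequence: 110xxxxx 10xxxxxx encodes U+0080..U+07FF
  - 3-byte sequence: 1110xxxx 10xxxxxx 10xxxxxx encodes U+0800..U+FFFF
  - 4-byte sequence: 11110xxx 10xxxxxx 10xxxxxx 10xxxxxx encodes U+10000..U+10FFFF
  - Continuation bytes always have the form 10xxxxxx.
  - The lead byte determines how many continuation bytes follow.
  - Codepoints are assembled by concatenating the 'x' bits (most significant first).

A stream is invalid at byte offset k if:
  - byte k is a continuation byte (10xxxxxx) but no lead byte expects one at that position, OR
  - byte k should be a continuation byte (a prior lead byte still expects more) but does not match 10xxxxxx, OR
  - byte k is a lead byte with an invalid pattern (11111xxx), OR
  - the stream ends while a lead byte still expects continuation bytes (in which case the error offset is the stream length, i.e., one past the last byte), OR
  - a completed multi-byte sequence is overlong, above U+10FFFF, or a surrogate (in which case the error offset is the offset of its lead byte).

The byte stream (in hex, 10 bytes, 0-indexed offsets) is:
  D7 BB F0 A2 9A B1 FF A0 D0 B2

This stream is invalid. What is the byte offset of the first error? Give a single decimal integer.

Byte[0]=D7: 2-byte lead, need 1 cont bytes. acc=0x17
Byte[1]=BB: continuation. acc=(acc<<6)|0x3B=0x5FB
Completed: cp=U+05FB (starts at byte 0)
Byte[2]=F0: 4-byte lead, need 3 cont bytes. acc=0x0
Byte[3]=A2: continuation. acc=(acc<<6)|0x22=0x22
Byte[4]=9A: continuation. acc=(acc<<6)|0x1A=0x89A
Byte[5]=B1: continuation. acc=(acc<<6)|0x31=0x226B1
Completed: cp=U+226B1 (starts at byte 2)
Byte[6]=FF: INVALID lead byte (not 0xxx/110x/1110/11110)

Answer: 6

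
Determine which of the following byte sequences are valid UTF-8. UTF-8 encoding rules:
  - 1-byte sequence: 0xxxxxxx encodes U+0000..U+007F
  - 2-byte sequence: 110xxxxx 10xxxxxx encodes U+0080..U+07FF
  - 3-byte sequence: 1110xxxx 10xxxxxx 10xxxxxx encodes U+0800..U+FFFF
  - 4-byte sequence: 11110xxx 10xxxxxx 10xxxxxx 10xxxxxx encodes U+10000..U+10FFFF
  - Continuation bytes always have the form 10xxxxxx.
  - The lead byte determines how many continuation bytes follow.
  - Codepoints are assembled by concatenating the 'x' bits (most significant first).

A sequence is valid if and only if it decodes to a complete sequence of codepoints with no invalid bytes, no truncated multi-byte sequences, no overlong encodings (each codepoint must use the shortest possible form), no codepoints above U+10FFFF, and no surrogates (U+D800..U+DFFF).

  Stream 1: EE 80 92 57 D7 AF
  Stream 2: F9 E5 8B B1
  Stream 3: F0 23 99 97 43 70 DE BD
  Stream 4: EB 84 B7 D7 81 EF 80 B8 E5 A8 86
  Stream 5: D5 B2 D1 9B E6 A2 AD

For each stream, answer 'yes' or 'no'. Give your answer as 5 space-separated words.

Answer: yes no no yes yes

Derivation:
Stream 1: decodes cleanly. VALID
Stream 2: error at byte offset 0. INVALID
Stream 3: error at byte offset 1. INVALID
Stream 4: decodes cleanly. VALID
Stream 5: decodes cleanly. VALID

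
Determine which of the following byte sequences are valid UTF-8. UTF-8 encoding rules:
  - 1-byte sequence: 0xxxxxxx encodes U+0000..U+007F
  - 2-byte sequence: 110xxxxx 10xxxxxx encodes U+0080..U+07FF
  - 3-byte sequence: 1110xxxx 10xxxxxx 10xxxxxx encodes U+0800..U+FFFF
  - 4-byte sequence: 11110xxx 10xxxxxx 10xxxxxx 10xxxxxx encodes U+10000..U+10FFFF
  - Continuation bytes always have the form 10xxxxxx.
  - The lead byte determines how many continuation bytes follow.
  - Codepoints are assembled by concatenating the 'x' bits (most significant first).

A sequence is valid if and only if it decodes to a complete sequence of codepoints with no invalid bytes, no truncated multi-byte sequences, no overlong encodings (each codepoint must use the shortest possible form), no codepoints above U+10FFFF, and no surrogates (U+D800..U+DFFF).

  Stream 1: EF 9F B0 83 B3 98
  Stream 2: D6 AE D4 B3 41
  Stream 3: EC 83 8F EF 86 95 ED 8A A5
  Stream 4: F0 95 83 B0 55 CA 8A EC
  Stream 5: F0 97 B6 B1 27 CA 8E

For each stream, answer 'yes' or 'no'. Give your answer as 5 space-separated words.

Answer: no yes yes no yes

Derivation:
Stream 1: error at byte offset 3. INVALID
Stream 2: decodes cleanly. VALID
Stream 3: decodes cleanly. VALID
Stream 4: error at byte offset 8. INVALID
Stream 5: decodes cleanly. VALID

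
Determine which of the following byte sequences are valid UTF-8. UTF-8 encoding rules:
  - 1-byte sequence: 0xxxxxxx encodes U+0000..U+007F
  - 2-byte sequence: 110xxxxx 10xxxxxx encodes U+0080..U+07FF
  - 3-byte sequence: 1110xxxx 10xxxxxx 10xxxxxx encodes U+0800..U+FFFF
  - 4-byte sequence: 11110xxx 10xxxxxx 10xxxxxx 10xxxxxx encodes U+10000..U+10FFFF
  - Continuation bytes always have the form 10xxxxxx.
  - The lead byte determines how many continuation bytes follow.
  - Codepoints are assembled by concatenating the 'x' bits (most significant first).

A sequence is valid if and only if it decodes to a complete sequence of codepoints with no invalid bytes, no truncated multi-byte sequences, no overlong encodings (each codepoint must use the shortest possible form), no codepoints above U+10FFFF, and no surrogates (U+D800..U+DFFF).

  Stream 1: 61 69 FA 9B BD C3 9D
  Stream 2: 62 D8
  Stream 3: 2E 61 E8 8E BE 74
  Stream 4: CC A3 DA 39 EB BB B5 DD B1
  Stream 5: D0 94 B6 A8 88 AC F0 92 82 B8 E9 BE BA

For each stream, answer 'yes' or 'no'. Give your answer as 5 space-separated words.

Stream 1: error at byte offset 2. INVALID
Stream 2: error at byte offset 2. INVALID
Stream 3: decodes cleanly. VALID
Stream 4: error at byte offset 3. INVALID
Stream 5: error at byte offset 2. INVALID

Answer: no no yes no no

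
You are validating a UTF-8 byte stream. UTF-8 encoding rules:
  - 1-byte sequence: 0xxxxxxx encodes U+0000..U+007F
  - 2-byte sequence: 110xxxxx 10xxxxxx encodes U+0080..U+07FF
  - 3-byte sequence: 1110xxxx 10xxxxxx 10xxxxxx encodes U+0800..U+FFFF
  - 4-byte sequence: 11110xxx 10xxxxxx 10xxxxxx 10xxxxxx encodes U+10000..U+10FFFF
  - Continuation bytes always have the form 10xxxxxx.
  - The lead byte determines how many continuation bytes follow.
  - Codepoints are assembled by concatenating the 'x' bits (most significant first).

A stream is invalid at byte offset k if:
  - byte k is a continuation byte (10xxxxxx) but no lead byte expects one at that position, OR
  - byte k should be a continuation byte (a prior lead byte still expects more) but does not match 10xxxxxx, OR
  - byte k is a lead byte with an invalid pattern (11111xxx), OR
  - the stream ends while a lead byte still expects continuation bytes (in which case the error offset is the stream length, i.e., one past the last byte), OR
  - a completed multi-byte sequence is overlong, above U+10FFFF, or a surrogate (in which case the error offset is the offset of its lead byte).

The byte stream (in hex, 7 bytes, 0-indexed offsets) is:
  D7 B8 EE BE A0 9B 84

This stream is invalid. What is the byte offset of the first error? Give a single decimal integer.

Byte[0]=D7: 2-byte lead, need 1 cont bytes. acc=0x17
Byte[1]=B8: continuation. acc=(acc<<6)|0x38=0x5F8
Completed: cp=U+05F8 (starts at byte 0)
Byte[2]=EE: 3-byte lead, need 2 cont bytes. acc=0xE
Byte[3]=BE: continuation. acc=(acc<<6)|0x3E=0x3BE
Byte[4]=A0: continuation. acc=(acc<<6)|0x20=0xEFA0
Completed: cp=U+EFA0 (starts at byte 2)
Byte[5]=9B: INVALID lead byte (not 0xxx/110x/1110/11110)

Answer: 5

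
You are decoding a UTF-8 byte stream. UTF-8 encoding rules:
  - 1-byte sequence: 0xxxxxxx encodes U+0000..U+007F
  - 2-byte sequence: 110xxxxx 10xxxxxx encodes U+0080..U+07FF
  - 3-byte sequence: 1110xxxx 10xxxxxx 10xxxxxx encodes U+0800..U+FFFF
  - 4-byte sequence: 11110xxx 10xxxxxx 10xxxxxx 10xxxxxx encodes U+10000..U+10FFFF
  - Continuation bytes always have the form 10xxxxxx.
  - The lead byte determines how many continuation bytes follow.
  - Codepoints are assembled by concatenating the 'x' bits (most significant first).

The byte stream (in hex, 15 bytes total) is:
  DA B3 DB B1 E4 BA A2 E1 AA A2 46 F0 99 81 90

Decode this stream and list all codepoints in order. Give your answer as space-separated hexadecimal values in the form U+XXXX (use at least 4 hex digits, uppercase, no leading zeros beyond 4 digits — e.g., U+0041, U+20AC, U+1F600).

Byte[0]=DA: 2-byte lead, need 1 cont bytes. acc=0x1A
Byte[1]=B3: continuation. acc=(acc<<6)|0x33=0x6B3
Completed: cp=U+06B3 (starts at byte 0)
Byte[2]=DB: 2-byte lead, need 1 cont bytes. acc=0x1B
Byte[3]=B1: continuation. acc=(acc<<6)|0x31=0x6F1
Completed: cp=U+06F1 (starts at byte 2)
Byte[4]=E4: 3-byte lead, need 2 cont bytes. acc=0x4
Byte[5]=BA: continuation. acc=(acc<<6)|0x3A=0x13A
Byte[6]=A2: continuation. acc=(acc<<6)|0x22=0x4EA2
Completed: cp=U+4EA2 (starts at byte 4)
Byte[7]=E1: 3-byte lead, need 2 cont bytes. acc=0x1
Byte[8]=AA: continuation. acc=(acc<<6)|0x2A=0x6A
Byte[9]=A2: continuation. acc=(acc<<6)|0x22=0x1AA2
Completed: cp=U+1AA2 (starts at byte 7)
Byte[10]=46: 1-byte ASCII. cp=U+0046
Byte[11]=F0: 4-byte lead, need 3 cont bytes. acc=0x0
Byte[12]=99: continuation. acc=(acc<<6)|0x19=0x19
Byte[13]=81: continuation. acc=(acc<<6)|0x01=0x641
Byte[14]=90: continuation. acc=(acc<<6)|0x10=0x19050
Completed: cp=U+19050 (starts at byte 11)

Answer: U+06B3 U+06F1 U+4EA2 U+1AA2 U+0046 U+19050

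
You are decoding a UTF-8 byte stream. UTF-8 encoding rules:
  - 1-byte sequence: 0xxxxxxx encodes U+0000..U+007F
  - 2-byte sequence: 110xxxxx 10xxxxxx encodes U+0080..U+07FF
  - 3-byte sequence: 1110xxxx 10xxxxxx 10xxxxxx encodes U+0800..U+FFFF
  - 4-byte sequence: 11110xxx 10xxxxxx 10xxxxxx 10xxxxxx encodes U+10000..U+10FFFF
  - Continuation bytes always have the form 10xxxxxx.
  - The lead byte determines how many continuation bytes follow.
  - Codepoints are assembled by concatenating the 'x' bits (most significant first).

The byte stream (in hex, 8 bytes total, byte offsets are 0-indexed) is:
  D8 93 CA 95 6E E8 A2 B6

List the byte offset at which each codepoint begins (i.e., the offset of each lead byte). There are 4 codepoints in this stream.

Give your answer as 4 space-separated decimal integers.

Byte[0]=D8: 2-byte lead, need 1 cont bytes. acc=0x18
Byte[1]=93: continuation. acc=(acc<<6)|0x13=0x613
Completed: cp=U+0613 (starts at byte 0)
Byte[2]=CA: 2-byte lead, need 1 cont bytes. acc=0xA
Byte[3]=95: continuation. acc=(acc<<6)|0x15=0x295
Completed: cp=U+0295 (starts at byte 2)
Byte[4]=6E: 1-byte ASCII. cp=U+006E
Byte[5]=E8: 3-byte lead, need 2 cont bytes. acc=0x8
Byte[6]=A2: continuation. acc=(acc<<6)|0x22=0x222
Byte[7]=B6: continuation. acc=(acc<<6)|0x36=0x88B6
Completed: cp=U+88B6 (starts at byte 5)

Answer: 0 2 4 5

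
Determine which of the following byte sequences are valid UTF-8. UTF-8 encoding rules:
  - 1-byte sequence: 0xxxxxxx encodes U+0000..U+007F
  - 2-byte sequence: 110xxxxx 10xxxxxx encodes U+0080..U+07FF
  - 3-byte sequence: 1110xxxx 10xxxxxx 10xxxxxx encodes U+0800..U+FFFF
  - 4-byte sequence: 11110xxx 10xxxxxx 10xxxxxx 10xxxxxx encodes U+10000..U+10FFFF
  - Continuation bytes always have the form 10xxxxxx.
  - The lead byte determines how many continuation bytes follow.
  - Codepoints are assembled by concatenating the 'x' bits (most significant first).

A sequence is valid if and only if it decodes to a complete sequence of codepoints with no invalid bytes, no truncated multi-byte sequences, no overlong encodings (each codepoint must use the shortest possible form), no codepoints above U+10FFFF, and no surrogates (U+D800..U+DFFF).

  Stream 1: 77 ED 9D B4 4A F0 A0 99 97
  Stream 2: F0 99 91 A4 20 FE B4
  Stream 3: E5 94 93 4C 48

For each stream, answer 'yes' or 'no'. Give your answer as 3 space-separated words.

Stream 1: decodes cleanly. VALID
Stream 2: error at byte offset 5. INVALID
Stream 3: decodes cleanly. VALID

Answer: yes no yes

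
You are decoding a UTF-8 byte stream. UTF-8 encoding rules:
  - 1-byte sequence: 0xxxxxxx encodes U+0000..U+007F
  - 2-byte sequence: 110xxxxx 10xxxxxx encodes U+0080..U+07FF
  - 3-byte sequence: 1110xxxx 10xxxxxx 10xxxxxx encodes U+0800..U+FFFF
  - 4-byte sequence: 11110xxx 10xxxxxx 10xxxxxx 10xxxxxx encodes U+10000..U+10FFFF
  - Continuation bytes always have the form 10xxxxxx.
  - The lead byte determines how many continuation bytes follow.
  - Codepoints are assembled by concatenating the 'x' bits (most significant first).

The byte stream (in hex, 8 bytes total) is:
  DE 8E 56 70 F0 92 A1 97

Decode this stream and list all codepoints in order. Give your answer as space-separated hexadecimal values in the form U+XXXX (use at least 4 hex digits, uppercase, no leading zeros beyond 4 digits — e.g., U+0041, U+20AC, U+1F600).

Byte[0]=DE: 2-byte lead, need 1 cont bytes. acc=0x1E
Byte[1]=8E: continuation. acc=(acc<<6)|0x0E=0x78E
Completed: cp=U+078E (starts at byte 0)
Byte[2]=56: 1-byte ASCII. cp=U+0056
Byte[3]=70: 1-byte ASCII. cp=U+0070
Byte[4]=F0: 4-byte lead, need 3 cont bytes. acc=0x0
Byte[5]=92: continuation. acc=(acc<<6)|0x12=0x12
Byte[6]=A1: continuation. acc=(acc<<6)|0x21=0x4A1
Byte[7]=97: continuation. acc=(acc<<6)|0x17=0x12857
Completed: cp=U+12857 (starts at byte 4)

Answer: U+078E U+0056 U+0070 U+12857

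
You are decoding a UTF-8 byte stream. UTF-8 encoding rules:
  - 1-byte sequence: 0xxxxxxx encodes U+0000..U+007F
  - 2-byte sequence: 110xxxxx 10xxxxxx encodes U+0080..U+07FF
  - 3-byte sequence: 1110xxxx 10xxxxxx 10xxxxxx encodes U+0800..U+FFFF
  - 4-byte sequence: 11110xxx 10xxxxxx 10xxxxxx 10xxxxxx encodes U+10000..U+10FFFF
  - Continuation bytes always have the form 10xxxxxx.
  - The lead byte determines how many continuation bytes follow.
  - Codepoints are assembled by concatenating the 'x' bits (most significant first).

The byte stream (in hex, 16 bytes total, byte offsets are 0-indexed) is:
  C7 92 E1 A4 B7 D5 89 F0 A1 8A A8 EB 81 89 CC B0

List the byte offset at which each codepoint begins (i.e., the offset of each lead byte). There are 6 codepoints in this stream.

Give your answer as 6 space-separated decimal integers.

Answer: 0 2 5 7 11 14

Derivation:
Byte[0]=C7: 2-byte lead, need 1 cont bytes. acc=0x7
Byte[1]=92: continuation. acc=(acc<<6)|0x12=0x1D2
Completed: cp=U+01D2 (starts at byte 0)
Byte[2]=E1: 3-byte lead, need 2 cont bytes. acc=0x1
Byte[3]=A4: continuation. acc=(acc<<6)|0x24=0x64
Byte[4]=B7: continuation. acc=(acc<<6)|0x37=0x1937
Completed: cp=U+1937 (starts at byte 2)
Byte[5]=D5: 2-byte lead, need 1 cont bytes. acc=0x15
Byte[6]=89: continuation. acc=(acc<<6)|0x09=0x549
Completed: cp=U+0549 (starts at byte 5)
Byte[7]=F0: 4-byte lead, need 3 cont bytes. acc=0x0
Byte[8]=A1: continuation. acc=(acc<<6)|0x21=0x21
Byte[9]=8A: continuation. acc=(acc<<6)|0x0A=0x84A
Byte[10]=A8: continuation. acc=(acc<<6)|0x28=0x212A8
Completed: cp=U+212A8 (starts at byte 7)
Byte[11]=EB: 3-byte lead, need 2 cont bytes. acc=0xB
Byte[12]=81: continuation. acc=(acc<<6)|0x01=0x2C1
Byte[13]=89: continuation. acc=(acc<<6)|0x09=0xB049
Completed: cp=U+B049 (starts at byte 11)
Byte[14]=CC: 2-byte lead, need 1 cont bytes. acc=0xC
Byte[15]=B0: continuation. acc=(acc<<6)|0x30=0x330
Completed: cp=U+0330 (starts at byte 14)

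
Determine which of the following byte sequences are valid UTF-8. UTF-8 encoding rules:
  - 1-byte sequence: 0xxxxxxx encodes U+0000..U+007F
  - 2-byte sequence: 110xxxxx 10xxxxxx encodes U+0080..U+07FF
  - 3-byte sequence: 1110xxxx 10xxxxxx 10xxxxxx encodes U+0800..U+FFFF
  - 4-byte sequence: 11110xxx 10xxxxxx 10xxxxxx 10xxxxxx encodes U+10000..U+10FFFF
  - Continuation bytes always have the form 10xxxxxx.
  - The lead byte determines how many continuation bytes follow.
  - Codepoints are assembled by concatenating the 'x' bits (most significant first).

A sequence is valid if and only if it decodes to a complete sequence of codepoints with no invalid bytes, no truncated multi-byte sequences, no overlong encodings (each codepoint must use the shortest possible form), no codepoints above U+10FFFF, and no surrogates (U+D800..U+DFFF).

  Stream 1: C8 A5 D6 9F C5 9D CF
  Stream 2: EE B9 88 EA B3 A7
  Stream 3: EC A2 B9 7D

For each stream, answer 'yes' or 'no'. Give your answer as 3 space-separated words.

Answer: no yes yes

Derivation:
Stream 1: error at byte offset 7. INVALID
Stream 2: decodes cleanly. VALID
Stream 3: decodes cleanly. VALID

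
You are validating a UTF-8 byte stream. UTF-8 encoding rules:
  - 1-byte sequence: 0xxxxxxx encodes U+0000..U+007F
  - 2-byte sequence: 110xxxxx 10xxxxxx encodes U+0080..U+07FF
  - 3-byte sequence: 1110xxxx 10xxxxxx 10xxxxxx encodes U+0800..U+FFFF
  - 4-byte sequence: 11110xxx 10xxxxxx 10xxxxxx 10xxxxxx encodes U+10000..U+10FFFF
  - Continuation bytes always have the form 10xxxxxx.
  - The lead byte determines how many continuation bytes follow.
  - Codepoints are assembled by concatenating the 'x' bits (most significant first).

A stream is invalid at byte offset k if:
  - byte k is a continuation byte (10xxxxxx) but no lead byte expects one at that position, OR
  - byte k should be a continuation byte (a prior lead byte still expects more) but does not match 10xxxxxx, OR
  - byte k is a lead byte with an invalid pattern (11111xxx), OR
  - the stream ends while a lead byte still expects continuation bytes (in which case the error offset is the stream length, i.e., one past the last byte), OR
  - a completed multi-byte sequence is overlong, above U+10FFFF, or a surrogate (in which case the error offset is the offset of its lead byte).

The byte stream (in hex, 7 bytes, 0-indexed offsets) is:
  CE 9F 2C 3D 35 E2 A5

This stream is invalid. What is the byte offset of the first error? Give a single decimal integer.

Answer: 7

Derivation:
Byte[0]=CE: 2-byte lead, need 1 cont bytes. acc=0xE
Byte[1]=9F: continuation. acc=(acc<<6)|0x1F=0x39F
Completed: cp=U+039F (starts at byte 0)
Byte[2]=2C: 1-byte ASCII. cp=U+002C
Byte[3]=3D: 1-byte ASCII. cp=U+003D
Byte[4]=35: 1-byte ASCII. cp=U+0035
Byte[5]=E2: 3-byte lead, need 2 cont bytes. acc=0x2
Byte[6]=A5: continuation. acc=(acc<<6)|0x25=0xA5
Byte[7]: stream ended, expected continuation. INVALID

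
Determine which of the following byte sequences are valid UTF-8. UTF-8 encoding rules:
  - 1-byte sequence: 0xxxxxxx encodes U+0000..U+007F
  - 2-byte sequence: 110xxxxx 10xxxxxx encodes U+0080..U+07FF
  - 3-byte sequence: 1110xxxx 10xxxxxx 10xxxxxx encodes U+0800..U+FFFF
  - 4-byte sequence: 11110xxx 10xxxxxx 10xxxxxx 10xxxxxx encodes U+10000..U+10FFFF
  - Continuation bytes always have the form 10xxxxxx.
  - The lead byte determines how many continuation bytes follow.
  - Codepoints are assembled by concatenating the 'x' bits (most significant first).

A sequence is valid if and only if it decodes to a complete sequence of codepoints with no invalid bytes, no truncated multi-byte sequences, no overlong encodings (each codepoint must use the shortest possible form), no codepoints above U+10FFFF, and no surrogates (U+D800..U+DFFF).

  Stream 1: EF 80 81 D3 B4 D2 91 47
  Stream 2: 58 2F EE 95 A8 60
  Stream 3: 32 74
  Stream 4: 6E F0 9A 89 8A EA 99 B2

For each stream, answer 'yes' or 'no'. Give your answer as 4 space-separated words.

Stream 1: decodes cleanly. VALID
Stream 2: decodes cleanly. VALID
Stream 3: decodes cleanly. VALID
Stream 4: decodes cleanly. VALID

Answer: yes yes yes yes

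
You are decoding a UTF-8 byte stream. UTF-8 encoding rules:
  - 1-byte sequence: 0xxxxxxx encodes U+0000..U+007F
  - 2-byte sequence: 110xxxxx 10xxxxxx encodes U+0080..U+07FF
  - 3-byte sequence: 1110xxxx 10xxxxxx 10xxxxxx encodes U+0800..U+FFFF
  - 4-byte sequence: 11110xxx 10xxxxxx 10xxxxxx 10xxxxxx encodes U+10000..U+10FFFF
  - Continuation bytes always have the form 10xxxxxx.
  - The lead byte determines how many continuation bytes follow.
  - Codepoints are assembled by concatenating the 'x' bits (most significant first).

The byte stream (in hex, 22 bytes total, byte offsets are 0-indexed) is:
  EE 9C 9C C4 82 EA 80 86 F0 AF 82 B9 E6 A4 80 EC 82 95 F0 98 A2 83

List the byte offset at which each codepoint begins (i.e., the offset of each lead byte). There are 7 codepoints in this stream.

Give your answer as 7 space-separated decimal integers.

Answer: 0 3 5 8 12 15 18

Derivation:
Byte[0]=EE: 3-byte lead, need 2 cont bytes. acc=0xE
Byte[1]=9C: continuation. acc=(acc<<6)|0x1C=0x39C
Byte[2]=9C: continuation. acc=(acc<<6)|0x1C=0xE71C
Completed: cp=U+E71C (starts at byte 0)
Byte[3]=C4: 2-byte lead, need 1 cont bytes. acc=0x4
Byte[4]=82: continuation. acc=(acc<<6)|0x02=0x102
Completed: cp=U+0102 (starts at byte 3)
Byte[5]=EA: 3-byte lead, need 2 cont bytes. acc=0xA
Byte[6]=80: continuation. acc=(acc<<6)|0x00=0x280
Byte[7]=86: continuation. acc=(acc<<6)|0x06=0xA006
Completed: cp=U+A006 (starts at byte 5)
Byte[8]=F0: 4-byte lead, need 3 cont bytes. acc=0x0
Byte[9]=AF: continuation. acc=(acc<<6)|0x2F=0x2F
Byte[10]=82: continuation. acc=(acc<<6)|0x02=0xBC2
Byte[11]=B9: continuation. acc=(acc<<6)|0x39=0x2F0B9
Completed: cp=U+2F0B9 (starts at byte 8)
Byte[12]=E6: 3-byte lead, need 2 cont bytes. acc=0x6
Byte[13]=A4: continuation. acc=(acc<<6)|0x24=0x1A4
Byte[14]=80: continuation. acc=(acc<<6)|0x00=0x6900
Completed: cp=U+6900 (starts at byte 12)
Byte[15]=EC: 3-byte lead, need 2 cont bytes. acc=0xC
Byte[16]=82: continuation. acc=(acc<<6)|0x02=0x302
Byte[17]=95: continuation. acc=(acc<<6)|0x15=0xC095
Completed: cp=U+C095 (starts at byte 15)
Byte[18]=F0: 4-byte lead, need 3 cont bytes. acc=0x0
Byte[19]=98: continuation. acc=(acc<<6)|0x18=0x18
Byte[20]=A2: continuation. acc=(acc<<6)|0x22=0x622
Byte[21]=83: continuation. acc=(acc<<6)|0x03=0x18883
Completed: cp=U+18883 (starts at byte 18)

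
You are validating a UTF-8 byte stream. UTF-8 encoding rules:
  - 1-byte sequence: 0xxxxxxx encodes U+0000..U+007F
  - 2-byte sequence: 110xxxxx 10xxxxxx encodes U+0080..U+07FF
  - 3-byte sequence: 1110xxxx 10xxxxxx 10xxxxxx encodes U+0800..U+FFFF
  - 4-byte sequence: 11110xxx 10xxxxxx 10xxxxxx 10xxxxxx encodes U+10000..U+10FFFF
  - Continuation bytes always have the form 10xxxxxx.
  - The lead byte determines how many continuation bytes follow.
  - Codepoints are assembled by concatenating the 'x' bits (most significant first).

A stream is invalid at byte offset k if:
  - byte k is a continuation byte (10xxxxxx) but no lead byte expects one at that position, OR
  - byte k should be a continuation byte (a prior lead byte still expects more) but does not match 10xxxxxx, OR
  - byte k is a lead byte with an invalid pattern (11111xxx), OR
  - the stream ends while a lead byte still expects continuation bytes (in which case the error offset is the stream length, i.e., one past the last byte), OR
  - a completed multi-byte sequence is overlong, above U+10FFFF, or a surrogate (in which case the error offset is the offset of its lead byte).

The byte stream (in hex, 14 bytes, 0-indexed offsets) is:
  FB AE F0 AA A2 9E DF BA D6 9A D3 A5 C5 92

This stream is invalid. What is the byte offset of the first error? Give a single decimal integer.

Byte[0]=FB: INVALID lead byte (not 0xxx/110x/1110/11110)

Answer: 0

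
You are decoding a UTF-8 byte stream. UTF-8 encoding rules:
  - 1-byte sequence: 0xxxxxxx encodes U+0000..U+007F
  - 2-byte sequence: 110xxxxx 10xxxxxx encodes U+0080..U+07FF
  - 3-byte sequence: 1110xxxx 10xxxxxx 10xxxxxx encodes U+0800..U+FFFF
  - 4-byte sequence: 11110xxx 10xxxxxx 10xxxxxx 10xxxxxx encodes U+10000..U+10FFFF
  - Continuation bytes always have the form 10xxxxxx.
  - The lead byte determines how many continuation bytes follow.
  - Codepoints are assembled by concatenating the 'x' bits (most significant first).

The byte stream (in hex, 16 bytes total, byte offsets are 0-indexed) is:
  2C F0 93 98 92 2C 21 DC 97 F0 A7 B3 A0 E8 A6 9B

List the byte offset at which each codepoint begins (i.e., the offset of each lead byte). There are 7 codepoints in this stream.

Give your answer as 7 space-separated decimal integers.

Answer: 0 1 5 6 7 9 13

Derivation:
Byte[0]=2C: 1-byte ASCII. cp=U+002C
Byte[1]=F0: 4-byte lead, need 3 cont bytes. acc=0x0
Byte[2]=93: continuation. acc=(acc<<6)|0x13=0x13
Byte[3]=98: continuation. acc=(acc<<6)|0x18=0x4D8
Byte[4]=92: continuation. acc=(acc<<6)|0x12=0x13612
Completed: cp=U+13612 (starts at byte 1)
Byte[5]=2C: 1-byte ASCII. cp=U+002C
Byte[6]=21: 1-byte ASCII. cp=U+0021
Byte[7]=DC: 2-byte lead, need 1 cont bytes. acc=0x1C
Byte[8]=97: continuation. acc=(acc<<6)|0x17=0x717
Completed: cp=U+0717 (starts at byte 7)
Byte[9]=F0: 4-byte lead, need 3 cont bytes. acc=0x0
Byte[10]=A7: continuation. acc=(acc<<6)|0x27=0x27
Byte[11]=B3: continuation. acc=(acc<<6)|0x33=0x9F3
Byte[12]=A0: continuation. acc=(acc<<6)|0x20=0x27CE0
Completed: cp=U+27CE0 (starts at byte 9)
Byte[13]=E8: 3-byte lead, need 2 cont bytes. acc=0x8
Byte[14]=A6: continuation. acc=(acc<<6)|0x26=0x226
Byte[15]=9B: continuation. acc=(acc<<6)|0x1B=0x899B
Completed: cp=U+899B (starts at byte 13)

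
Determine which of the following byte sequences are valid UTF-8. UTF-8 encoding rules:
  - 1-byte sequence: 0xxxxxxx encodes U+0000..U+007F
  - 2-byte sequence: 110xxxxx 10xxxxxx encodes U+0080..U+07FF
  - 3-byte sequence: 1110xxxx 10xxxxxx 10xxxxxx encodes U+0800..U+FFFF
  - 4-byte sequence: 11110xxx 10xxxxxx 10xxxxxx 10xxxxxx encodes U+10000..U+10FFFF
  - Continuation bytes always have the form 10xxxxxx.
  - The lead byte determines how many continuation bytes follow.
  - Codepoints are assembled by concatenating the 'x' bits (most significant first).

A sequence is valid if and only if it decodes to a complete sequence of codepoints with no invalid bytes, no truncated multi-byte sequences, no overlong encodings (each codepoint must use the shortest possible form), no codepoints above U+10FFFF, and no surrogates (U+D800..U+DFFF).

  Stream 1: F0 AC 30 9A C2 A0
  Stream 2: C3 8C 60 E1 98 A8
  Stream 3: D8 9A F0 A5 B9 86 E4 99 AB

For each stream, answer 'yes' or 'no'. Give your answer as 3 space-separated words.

Stream 1: error at byte offset 2. INVALID
Stream 2: decodes cleanly. VALID
Stream 3: decodes cleanly. VALID

Answer: no yes yes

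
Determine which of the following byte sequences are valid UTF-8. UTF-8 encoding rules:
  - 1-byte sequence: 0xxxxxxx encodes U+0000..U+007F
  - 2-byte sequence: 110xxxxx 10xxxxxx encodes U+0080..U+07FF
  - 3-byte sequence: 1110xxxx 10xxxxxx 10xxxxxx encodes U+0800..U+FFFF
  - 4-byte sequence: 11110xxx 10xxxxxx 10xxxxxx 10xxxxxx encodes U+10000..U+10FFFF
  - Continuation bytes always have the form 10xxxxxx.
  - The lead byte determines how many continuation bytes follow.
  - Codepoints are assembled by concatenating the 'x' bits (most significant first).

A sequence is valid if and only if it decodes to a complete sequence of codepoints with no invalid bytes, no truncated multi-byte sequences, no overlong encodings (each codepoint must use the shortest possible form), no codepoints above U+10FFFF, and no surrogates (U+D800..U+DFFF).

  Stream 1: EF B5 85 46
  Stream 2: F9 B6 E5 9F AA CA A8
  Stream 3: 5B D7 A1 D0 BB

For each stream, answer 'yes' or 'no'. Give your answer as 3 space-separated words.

Answer: yes no yes

Derivation:
Stream 1: decodes cleanly. VALID
Stream 2: error at byte offset 0. INVALID
Stream 3: decodes cleanly. VALID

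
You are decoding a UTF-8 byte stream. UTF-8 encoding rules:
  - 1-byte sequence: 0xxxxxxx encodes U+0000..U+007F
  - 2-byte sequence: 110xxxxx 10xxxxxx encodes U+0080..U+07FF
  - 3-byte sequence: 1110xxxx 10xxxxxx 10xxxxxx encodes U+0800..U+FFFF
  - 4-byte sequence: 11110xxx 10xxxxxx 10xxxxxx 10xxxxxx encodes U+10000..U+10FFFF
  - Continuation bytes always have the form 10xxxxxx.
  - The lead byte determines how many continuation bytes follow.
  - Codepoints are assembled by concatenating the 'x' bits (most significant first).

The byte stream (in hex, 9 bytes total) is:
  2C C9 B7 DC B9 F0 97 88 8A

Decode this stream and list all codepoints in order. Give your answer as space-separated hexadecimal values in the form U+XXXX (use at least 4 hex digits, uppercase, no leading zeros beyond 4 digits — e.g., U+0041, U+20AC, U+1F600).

Byte[0]=2C: 1-byte ASCII. cp=U+002C
Byte[1]=C9: 2-byte lead, need 1 cont bytes. acc=0x9
Byte[2]=B7: continuation. acc=(acc<<6)|0x37=0x277
Completed: cp=U+0277 (starts at byte 1)
Byte[3]=DC: 2-byte lead, need 1 cont bytes. acc=0x1C
Byte[4]=B9: continuation. acc=(acc<<6)|0x39=0x739
Completed: cp=U+0739 (starts at byte 3)
Byte[5]=F0: 4-byte lead, need 3 cont bytes. acc=0x0
Byte[6]=97: continuation. acc=(acc<<6)|0x17=0x17
Byte[7]=88: continuation. acc=(acc<<6)|0x08=0x5C8
Byte[8]=8A: continuation. acc=(acc<<6)|0x0A=0x1720A
Completed: cp=U+1720A (starts at byte 5)

Answer: U+002C U+0277 U+0739 U+1720A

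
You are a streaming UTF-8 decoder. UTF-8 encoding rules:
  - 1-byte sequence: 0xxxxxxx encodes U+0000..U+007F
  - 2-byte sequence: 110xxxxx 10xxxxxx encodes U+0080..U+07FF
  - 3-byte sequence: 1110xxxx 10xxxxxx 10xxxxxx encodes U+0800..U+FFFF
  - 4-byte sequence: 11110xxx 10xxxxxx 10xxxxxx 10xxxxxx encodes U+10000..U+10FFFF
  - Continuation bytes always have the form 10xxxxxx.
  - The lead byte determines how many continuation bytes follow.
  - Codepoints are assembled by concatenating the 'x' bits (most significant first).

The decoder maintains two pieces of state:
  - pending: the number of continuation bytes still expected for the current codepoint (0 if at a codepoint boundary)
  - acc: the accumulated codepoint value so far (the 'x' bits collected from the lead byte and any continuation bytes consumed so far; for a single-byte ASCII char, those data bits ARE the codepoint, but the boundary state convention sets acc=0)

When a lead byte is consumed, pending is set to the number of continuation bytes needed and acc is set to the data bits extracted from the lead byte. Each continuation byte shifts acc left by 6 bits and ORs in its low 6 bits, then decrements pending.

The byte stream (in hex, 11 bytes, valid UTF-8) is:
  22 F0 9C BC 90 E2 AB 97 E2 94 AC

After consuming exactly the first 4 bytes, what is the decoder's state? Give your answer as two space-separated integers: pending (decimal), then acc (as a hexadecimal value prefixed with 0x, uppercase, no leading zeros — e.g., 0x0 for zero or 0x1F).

Byte[0]=22: 1-byte. pending=0, acc=0x0
Byte[1]=F0: 4-byte lead. pending=3, acc=0x0
Byte[2]=9C: continuation. acc=(acc<<6)|0x1C=0x1C, pending=2
Byte[3]=BC: continuation. acc=(acc<<6)|0x3C=0x73C, pending=1

Answer: 1 0x73C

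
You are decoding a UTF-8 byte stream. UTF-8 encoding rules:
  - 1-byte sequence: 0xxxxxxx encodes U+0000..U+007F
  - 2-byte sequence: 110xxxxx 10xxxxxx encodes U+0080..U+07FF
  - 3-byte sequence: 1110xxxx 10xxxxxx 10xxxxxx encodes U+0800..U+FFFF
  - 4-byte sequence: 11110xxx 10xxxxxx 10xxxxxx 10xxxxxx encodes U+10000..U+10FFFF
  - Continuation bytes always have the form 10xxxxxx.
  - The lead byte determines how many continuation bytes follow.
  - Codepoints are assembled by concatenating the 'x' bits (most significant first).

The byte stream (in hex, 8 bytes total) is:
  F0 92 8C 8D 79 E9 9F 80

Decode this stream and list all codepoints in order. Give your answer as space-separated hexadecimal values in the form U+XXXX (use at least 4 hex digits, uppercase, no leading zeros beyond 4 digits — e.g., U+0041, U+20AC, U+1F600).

Byte[0]=F0: 4-byte lead, need 3 cont bytes. acc=0x0
Byte[1]=92: continuation. acc=(acc<<6)|0x12=0x12
Byte[2]=8C: continuation. acc=(acc<<6)|0x0C=0x48C
Byte[3]=8D: continuation. acc=(acc<<6)|0x0D=0x1230D
Completed: cp=U+1230D (starts at byte 0)
Byte[4]=79: 1-byte ASCII. cp=U+0079
Byte[5]=E9: 3-byte lead, need 2 cont bytes. acc=0x9
Byte[6]=9F: continuation. acc=(acc<<6)|0x1F=0x25F
Byte[7]=80: continuation. acc=(acc<<6)|0x00=0x97C0
Completed: cp=U+97C0 (starts at byte 5)

Answer: U+1230D U+0079 U+97C0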